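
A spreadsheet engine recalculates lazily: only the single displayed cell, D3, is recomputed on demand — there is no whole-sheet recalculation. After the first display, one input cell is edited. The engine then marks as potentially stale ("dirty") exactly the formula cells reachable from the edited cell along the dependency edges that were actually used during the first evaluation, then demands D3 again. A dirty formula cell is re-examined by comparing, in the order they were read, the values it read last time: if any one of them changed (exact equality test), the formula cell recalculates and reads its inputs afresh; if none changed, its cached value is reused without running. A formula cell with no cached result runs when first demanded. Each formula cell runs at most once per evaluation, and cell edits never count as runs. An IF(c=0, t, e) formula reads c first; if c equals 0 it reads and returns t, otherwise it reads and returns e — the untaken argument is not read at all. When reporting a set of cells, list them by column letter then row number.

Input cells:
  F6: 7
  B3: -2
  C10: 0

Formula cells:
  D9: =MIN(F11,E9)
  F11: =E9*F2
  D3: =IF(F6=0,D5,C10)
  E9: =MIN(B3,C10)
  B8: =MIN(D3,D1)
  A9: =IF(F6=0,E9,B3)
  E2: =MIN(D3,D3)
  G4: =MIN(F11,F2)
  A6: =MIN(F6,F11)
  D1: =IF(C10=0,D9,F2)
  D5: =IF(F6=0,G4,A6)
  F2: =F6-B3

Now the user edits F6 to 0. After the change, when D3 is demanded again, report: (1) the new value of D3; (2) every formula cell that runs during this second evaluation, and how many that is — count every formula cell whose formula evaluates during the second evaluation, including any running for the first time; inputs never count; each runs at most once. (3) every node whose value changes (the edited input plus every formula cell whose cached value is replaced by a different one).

First evaluation (everything demanded from the output):
  D3 = IF(F6=0: F6=7 -> else branch C10) = 0

Propagation after the edit:
  E9: demanded for the first time — runs, produces -2.
  F2: demanded for the first time — runs, produces 2.
  F11: demanded for the first time — runs, produces -4.
  G4: demanded for the first time — runs, produces -4.
  D5: demanded for the first time — runs, produces -4.
  D3: runs — F6 7->0; result -4.

Key observation: a condition flipped, so demand reaches new nodes — D5, E9, F2, F11, G4 run for the first time.

New value of D3: -4.
Formula cells that run: D3, D5, E9, F2, F11, G4 — 6 in total.
Values that change: D3, F6.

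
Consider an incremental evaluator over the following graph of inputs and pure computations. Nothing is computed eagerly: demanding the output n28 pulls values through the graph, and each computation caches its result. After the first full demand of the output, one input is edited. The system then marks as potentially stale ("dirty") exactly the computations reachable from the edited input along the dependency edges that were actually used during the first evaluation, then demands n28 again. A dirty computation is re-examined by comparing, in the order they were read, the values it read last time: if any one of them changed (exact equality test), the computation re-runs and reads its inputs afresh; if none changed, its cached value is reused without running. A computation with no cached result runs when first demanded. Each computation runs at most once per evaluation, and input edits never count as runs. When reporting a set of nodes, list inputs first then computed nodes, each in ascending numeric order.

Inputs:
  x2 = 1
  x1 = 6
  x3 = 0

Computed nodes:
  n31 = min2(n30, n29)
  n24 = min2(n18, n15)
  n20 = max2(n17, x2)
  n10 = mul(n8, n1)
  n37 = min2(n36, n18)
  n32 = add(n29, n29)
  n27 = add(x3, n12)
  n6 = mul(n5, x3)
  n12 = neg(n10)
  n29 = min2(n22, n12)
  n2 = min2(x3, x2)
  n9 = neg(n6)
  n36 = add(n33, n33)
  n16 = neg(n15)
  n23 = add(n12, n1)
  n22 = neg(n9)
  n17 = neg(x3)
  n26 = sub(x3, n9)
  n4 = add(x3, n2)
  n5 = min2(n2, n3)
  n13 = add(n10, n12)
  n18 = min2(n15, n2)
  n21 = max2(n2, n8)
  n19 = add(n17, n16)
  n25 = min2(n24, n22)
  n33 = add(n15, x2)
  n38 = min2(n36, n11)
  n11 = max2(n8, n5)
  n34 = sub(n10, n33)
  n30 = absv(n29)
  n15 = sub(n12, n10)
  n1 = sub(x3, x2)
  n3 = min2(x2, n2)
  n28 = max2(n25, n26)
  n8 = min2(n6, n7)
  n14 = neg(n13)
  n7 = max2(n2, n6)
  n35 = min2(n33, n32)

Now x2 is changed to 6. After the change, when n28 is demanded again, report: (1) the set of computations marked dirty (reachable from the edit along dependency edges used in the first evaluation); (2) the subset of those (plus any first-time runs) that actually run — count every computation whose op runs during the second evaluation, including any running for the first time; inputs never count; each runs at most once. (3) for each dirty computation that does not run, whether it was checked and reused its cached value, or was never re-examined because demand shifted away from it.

Dirty set: n1, n2, n3, n5, n6, n7, n8, n9, n10, n12, n15, n18, n22, n24, n25, n26, n28.
Run set: n1, n2, n3, n10 (4 run).
Re-examined without running (cache reused): n5, n6, n7, n8, n9, n12, n15, n18, n22, n24, n25, n26, n28.
The important point: at n5 every value read last time is unchanged, so the dirty flag clears without a run.

Initial pass — values computed on the first demand:
  n1 = sub(0, 1) = -1
  n2 = min2(0, 1) = 0
  n3 = min2(1, 0) = 0
  n5 = min2(0, 0) = 0
  n6 = mul(0, 0) = 0
  n7 = max2(0, 0) = 0
  n8 = min2(0, 0) = 0
  n9 = neg(0) = 0
  n10 = mul(0, -1) = 0
  n12 = neg(0) = 0
  n15 = sub(0, 0) = 0
  n18 = min2(0, 0) = 0
  n22 = neg(0) = 0
  n24 = min2(0, 0) = 0
  n25 = min2(0, 0) = 0
  n26 = sub(0, 0) = 0
  n28 = max2(0, 0) = 0

Second demand — change propagation:
  n1: re-runs because x2 1->6; new result -6.
  n2: re-runs because x2 1->6; new result 0 (unchanged).
  n3: re-runs because x2 1->6; new result 0 (unchanged).
  n5: re-examined; everything it read last time is the same (n2 unchanged, n3 unchanged) — cache 0 kept, no run.
  n6: re-examined; everything it read last time is the same (n5 unchanged, x3 unchanged) — cache 0 kept, no run.
  n7: re-examined; everything it read last time is the same (n2 unchanged, n6 unchanged) — cache 0 kept, no run.
  n8: re-examined; everything it read last time is the same (n6 unchanged, n7 unchanged) — cache 0 kept, no run.
  n9: re-examined; everything it read last time is the same (n6 unchanged) — cache 0 kept, no run.
  n10: re-runs because n1 -1->-6; new result 0 (unchanged).
  n12: re-examined; everything it read last time is the same (n10 unchanged) — cache 0 kept, no run.
  n15: re-examined; everything it read last time is the same (n12 unchanged, n10 unchanged) — cache 0 kept, no run.
  n18: re-examined; everything it read last time is the same (n15 unchanged, n2 unchanged) — cache 0 kept, no run.
  n22: re-examined; everything it read last time is the same (n9 unchanged) — cache 0 kept, no run.
  n24: re-examined; everything it read last time is the same (n18 unchanged, n15 unchanged) — cache 0 kept, no run.
  n25: re-examined; everything it read last time is the same (n24 unchanged, n22 unchanged) — cache 0 kept, no run.
  n26: re-examined; everything it read last time is the same (x3 unchanged, n9 unchanged) — cache 0 kept, no run.
  n28: re-examined; everything it read last time is the same (n25 unchanged, n26 unchanged) — cache 0 kept, no run.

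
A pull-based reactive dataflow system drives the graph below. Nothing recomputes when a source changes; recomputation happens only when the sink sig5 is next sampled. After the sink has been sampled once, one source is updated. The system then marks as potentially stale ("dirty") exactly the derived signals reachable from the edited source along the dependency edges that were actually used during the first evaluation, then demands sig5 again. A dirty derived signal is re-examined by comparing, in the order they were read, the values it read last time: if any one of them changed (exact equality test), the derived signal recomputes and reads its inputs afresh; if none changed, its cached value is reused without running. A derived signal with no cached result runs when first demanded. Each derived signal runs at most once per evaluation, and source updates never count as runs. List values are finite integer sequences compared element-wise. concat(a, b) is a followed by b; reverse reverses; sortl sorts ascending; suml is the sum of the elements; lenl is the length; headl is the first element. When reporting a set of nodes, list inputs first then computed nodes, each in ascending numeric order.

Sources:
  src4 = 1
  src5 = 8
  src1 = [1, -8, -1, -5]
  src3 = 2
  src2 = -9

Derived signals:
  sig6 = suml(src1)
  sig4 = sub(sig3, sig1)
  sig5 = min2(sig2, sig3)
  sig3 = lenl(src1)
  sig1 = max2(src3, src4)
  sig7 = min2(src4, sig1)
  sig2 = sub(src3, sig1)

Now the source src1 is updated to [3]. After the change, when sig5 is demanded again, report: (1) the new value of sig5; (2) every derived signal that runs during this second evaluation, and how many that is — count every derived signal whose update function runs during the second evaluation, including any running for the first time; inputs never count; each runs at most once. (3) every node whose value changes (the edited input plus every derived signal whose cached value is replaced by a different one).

First evaluation (everything demanded from the output):
  sig1 = max2(2, 1) = 2
  sig2 = sub(2, 2) = 0
  sig3 = lenl([1, -8, -1, -5]) = 4
  sig5 = min2(0, 4) = 0

Propagation after the edit:
  sig3: runs — src1 [1, -8, -1, -5]->[3]; result 1.
  sig5: runs — sig3 4->1; result 0 (same value as before).

New value of sig5: 0.
Derived signals that run: sig3, sig5 — 2 in total.
Values that change: src1, sig3.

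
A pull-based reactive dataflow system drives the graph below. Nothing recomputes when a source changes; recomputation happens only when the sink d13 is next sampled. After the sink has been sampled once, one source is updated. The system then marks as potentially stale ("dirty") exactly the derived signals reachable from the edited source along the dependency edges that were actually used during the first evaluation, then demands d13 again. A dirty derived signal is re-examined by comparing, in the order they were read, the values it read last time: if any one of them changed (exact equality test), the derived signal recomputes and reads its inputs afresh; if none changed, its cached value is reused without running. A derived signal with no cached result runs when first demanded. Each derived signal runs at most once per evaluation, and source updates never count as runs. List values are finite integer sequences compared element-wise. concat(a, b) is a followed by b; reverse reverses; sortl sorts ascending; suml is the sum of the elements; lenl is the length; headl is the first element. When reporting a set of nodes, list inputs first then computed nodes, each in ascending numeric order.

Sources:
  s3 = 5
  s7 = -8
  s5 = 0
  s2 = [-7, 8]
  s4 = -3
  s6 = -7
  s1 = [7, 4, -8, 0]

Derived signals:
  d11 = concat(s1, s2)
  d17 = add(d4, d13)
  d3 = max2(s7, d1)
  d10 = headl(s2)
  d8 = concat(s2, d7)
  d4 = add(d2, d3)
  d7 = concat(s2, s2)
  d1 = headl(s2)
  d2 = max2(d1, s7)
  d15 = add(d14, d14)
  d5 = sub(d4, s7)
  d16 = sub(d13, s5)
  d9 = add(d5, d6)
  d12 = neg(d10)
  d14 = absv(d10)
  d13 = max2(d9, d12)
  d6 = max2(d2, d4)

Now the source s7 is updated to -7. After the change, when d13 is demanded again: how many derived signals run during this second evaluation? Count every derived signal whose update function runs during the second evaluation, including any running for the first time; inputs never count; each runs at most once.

First evaluation (everything demanded from the output):
  d1 = headl([-7, 8]) = -7
  d2 = max2(-7, -8) = -7
  d3 = max2(-8, -7) = -7
  d4 = add(-7, -7) = -14
  d5 = sub(-14, -8) = -6
  d6 = max2(-7, -14) = -7
  d9 = add(-6, -7) = -13
  d10 = headl([-7, 8]) = -7
  d12 = neg(-7) = 7
  d13 = max2(-13, 7) = 7

Propagation after the edit:
  d2: runs — s7 -8->-7; result -7 (same value as before).
  d3: runs — s7 -8->-7; result -7 (same value as before).
  d4: checked — values it read are unchanged (d2 unchanged, d3 unchanged); reused cached -14 without running.
  d5: runs — s7 -8->-7; result -7.
  d6: checked — values it read are unchanged (d2 unchanged, d4 unchanged); reused cached -7 without running.
  d9: runs — d5 -6->-7; result -14.
  d13: runs — d9 -13->-14; result 7 (same value as before).

Key observation: the cutoff stops propagation at d4 — its inputs' values are unchanged, so it reuses its cache.

Derived signals that run: d2, d3, d5, d9, d13 — 5 in total.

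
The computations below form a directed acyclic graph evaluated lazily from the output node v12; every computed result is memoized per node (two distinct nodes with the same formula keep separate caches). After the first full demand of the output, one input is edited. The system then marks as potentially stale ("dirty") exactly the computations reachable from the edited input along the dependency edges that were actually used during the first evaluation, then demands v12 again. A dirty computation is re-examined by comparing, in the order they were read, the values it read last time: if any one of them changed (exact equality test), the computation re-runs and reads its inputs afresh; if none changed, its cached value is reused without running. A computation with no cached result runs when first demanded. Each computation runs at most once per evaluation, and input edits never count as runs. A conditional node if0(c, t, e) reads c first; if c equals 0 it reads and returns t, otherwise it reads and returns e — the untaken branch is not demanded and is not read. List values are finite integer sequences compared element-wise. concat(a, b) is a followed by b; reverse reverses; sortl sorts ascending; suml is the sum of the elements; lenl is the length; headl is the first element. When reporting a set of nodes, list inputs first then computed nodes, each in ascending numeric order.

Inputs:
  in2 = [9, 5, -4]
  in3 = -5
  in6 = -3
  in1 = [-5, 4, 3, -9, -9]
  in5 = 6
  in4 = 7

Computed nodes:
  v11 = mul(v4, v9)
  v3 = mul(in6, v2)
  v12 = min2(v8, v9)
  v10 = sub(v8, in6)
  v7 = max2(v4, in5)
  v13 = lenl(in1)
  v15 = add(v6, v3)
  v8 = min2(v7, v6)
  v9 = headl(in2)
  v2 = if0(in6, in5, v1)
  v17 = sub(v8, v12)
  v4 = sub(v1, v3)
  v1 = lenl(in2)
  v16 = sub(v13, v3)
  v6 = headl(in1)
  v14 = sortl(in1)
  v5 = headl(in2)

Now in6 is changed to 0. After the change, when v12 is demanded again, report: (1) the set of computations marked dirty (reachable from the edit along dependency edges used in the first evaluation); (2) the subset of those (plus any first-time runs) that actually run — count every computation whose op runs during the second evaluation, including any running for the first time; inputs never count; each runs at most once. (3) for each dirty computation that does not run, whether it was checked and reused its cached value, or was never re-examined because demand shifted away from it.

First demand of the output computes:
  v1 = lenl([9, 5, -4]) = 3
  v2 = if0(in6=-3 -> else branch v1) = 3
  v3 = mul(-3, 3) = -9
  v4 = sub(3, -9) = 12
  v6 = headl([-5, 4, 3, -9, -9]) = -5
  v7 = max2(12, 6) = 12
  v8 = min2(12, -5) = -5
  v9 = headl([9, 5, -4]) = 9
  v12 = min2(-5, 9) = -5

After the edit, cleaning proceeds:
  v2: a read changed (in6 -3->0) — executes, giving 6.
  v3: a read changed (in6 -3->0; v2 3->6) — executes, giving 0.
  v4: a read changed (v3 -9->0) — executes, giving 3.
  v7: a read changed (v4 12->3) — executes, giving 6.
  v8: a read changed (v7 12->6) — executes, giving -5 — identical to its old value.
  v12: dirty, but its reads are unchanged (v8 unchanged, v9 unchanged); cached -5 stands.

Note the absorption at v8: it re-runs yet its value is the same, leaving the output's value untouched.

The edit dirties: v2, v3, v4, v7, v8, v12.
5 computations run: v2, v3, v4, v7, v8.
Cache hits after checking: v12.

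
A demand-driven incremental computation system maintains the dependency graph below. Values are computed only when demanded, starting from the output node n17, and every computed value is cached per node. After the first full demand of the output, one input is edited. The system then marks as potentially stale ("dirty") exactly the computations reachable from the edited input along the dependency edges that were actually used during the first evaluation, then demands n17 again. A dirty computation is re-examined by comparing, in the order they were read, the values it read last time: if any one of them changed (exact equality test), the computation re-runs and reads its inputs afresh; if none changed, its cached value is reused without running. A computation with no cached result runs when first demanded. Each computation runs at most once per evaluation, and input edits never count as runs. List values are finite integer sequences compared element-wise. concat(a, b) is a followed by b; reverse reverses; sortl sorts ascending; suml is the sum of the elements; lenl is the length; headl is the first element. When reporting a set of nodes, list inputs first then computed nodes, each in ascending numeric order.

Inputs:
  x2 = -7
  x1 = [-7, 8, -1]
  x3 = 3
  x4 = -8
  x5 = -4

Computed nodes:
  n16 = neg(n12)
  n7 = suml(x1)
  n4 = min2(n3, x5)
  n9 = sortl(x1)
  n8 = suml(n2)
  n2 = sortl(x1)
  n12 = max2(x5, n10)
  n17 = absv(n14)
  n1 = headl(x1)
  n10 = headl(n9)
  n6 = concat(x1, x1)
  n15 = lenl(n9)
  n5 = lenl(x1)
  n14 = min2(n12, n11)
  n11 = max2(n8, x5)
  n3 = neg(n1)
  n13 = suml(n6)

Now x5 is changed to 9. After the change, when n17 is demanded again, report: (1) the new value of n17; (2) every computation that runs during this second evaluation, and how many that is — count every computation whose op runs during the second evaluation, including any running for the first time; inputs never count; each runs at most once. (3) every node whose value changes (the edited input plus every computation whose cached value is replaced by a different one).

New value of n17: 9.
Computations that run: n11, n12, n14, n17 — 4 in total.
Values that change: x5, n11, n12, n14, n17.

First evaluation (everything demanded from the output):
  n2 = sortl([-7, 8, -1]) = [-7, -1, 8]
  n8 = suml([-7, -1, 8]) = 0
  n9 = sortl([-7, 8, -1]) = [-7, -1, 8]
  n10 = headl([-7, -1, 8]) = -7
  n11 = max2(0, -4) = 0
  n12 = max2(-4, -7) = -4
  n14 = min2(-4, 0) = -4
  n17 = absv(-4) = 4

Propagation after the edit:
  n11: runs — x5 -4->9; result 9.
  n12: runs — x5 -4->9; result 9.
  n14: runs — n12 -4->9; n11 0->9; result 9.
  n17: runs — n14 -4->9; result 9.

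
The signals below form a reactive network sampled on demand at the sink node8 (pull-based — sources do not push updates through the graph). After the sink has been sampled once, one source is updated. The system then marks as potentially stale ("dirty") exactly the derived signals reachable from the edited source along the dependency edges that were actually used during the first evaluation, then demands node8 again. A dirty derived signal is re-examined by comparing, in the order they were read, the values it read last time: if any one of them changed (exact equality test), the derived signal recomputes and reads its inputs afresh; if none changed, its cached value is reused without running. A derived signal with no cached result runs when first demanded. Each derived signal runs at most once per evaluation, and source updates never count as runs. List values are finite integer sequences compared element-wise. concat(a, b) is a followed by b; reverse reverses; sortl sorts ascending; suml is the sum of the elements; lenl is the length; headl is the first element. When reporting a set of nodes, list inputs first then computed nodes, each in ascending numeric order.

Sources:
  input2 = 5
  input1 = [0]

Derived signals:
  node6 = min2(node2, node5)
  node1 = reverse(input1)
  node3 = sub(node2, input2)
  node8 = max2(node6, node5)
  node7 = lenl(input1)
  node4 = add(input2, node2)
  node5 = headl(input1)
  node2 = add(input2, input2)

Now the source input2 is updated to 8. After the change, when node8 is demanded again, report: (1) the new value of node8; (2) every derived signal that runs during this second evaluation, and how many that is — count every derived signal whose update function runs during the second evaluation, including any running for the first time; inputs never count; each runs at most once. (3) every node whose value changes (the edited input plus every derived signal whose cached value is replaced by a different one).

node8 now evaluates to 0.
Run set: node2, node6 (2 run).
Changed values: input2, node2.
The important point: node6 recomputes to an identical value, and the output ends up unchanged.

Initial pass — values computed on the first demand:
  node2 = add(5, 5) = 10
  node5 = headl([0]) = 0
  node6 = min2(10, 0) = 0
  node8 = max2(0, 0) = 0

Second demand — change propagation:
  node2: re-runs because input2 5->8; input2 5->8; new result 16.
  node6: re-runs because node2 10->16; new result 0 (unchanged).
  node8: re-examined; everything it read last time is the same (node6 unchanged, node5 unchanged) — cache 0 kept, no run.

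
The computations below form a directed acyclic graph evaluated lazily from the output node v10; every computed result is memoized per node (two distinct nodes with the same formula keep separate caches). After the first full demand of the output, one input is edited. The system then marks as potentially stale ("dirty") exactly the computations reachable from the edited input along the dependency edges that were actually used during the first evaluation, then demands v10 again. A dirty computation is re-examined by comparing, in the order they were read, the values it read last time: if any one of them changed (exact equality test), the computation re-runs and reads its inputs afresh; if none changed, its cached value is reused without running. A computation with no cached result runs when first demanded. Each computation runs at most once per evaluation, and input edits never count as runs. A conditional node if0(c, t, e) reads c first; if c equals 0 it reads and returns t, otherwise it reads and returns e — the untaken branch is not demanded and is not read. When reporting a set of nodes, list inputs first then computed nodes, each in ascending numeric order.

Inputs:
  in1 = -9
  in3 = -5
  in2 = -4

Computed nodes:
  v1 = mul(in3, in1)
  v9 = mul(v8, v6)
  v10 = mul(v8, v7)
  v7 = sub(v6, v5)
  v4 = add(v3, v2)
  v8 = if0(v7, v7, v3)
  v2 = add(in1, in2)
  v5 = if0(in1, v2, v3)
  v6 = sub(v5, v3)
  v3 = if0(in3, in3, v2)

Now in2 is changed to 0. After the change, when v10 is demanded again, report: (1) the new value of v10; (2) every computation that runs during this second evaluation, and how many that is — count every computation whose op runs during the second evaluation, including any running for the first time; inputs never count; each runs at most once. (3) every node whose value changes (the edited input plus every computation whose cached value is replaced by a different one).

Demanding v10 again yields -81.
7 computations run: v2, v3, v5, v6, v7, v8, v10.
The nodes whose values change: in2, v2, v3, v5, v7, v8, v10.

First demand of the output computes:
  v2 = add(-9, -4) = -13
  v3 = if0(in3=-5 -> else branch v2) = -13
  v5 = if0(in1=-9 -> else branch v3) = -13
  v6 = sub(-13, -13) = 0
  v7 = sub(0, -13) = 13
  v8 = if0(v7=13 -> else branch v3) = -13
  v10 = mul(-13, 13) = -169

After the edit, cleaning proceeds:
  v2: a read changed (in2 -4->0) — executes, giving -9.
  v3: a read changed (v2 -13->-9) — executes, giving -9.
  v5: a read changed (v3 -13->-9) — executes, giving -9.
  v6: a read changed (v5 -13->-9; v3 -13->-9) — executes, giving 0 — identical to its old value.
  v7: a read changed (v5 -13->-9) — executes, giving 9.
  v8: a read changed (v7 13->9; v3 -13->-9) — executes, giving -9.
  v10: a read changed (v8 -13->-9; v7 13->9) — executes, giving -81.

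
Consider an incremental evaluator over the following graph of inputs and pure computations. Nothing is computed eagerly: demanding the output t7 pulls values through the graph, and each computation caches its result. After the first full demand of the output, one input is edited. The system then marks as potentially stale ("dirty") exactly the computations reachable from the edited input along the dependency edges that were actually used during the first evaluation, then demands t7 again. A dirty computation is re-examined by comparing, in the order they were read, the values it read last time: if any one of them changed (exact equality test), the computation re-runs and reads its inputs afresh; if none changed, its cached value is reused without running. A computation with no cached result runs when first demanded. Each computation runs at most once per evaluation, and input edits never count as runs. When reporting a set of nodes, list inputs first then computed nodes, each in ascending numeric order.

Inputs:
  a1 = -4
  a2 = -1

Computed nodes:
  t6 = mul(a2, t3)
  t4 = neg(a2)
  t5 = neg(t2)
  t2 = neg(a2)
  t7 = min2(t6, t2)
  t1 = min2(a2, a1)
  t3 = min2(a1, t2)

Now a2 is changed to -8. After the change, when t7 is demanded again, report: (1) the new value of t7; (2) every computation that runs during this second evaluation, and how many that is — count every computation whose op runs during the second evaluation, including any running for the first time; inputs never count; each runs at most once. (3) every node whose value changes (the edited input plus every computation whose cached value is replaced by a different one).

Initial pass — values computed on the first demand:
  t2 = neg(-1) = 1
  t3 = min2(-4, 1) = -4
  t6 = mul(-1, -4) = 4
  t7 = min2(4, 1) = 1

Second demand — change propagation:
  t2: re-runs because a2 -1->-8; new result 8.
  t3: re-runs because t2 1->8; new result -4 (unchanged).
  t6: re-runs because a2 -1->-8; new result 32.
  t7: re-runs because t6 4->32; t2 1->8; new result 8.

t7 now evaluates to 8.
Run set: t2, t3, t6, t7 (4 run).
Changed values: a2, t2, t6, t7.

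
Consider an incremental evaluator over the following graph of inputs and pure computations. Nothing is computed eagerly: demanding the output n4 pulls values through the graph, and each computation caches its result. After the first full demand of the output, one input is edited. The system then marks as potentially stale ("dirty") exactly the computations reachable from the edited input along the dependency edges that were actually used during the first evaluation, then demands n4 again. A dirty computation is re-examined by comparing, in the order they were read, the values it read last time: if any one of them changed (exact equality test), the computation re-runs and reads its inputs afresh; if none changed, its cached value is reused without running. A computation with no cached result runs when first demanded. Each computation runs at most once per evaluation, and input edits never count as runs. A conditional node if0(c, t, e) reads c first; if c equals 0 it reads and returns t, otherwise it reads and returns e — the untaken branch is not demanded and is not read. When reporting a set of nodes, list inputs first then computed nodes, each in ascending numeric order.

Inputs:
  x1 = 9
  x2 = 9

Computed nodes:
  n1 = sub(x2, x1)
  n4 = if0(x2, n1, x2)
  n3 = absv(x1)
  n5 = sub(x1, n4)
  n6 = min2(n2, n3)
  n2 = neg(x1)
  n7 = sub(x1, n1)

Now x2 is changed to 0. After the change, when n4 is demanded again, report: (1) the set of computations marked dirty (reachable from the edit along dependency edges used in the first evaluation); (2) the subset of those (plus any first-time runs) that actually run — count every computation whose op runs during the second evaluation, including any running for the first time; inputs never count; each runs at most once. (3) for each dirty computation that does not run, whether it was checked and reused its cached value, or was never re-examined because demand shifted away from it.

Initial pass — values computed on the first demand:
  n4 = if0(x2=9 -> else branch x2) = 9

Second demand — change propagation:
  n1: newly demanded (no cache) — executes and yields -9.
  n4: re-runs because x2 9->0; x2 9->0; new result -9.

The important point: the flipped condition pulls in fresh nodes; n1 runs for the first time.

Dirty set: n4.
Run set: n1, n4 (2 run).
All dirty computations ended up running.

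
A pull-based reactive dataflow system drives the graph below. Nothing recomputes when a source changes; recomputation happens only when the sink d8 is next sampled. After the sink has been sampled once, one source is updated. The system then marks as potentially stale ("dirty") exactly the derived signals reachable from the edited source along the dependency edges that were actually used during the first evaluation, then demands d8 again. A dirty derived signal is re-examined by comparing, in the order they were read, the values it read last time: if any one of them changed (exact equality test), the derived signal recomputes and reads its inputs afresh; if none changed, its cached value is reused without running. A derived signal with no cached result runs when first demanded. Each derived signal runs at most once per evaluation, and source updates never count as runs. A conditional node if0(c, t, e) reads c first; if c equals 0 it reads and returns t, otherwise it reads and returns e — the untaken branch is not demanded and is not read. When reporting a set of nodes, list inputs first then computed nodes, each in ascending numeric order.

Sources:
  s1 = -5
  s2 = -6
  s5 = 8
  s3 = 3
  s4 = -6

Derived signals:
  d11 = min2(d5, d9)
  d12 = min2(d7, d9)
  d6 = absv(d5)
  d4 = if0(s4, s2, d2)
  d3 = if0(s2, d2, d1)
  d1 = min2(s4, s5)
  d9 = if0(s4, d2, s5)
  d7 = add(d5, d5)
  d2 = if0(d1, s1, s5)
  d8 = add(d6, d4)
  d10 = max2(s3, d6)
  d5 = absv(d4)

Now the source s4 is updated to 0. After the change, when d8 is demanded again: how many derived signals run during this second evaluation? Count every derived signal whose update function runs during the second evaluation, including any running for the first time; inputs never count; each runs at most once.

Derived signals that run: d4, d5, d6, d8 — 4 in total.
Key observation: a condition flipped, so demand moved to the other branch — d1, d2 are never re-examined.

First evaluation (everything demanded from the output):
  d1 = min2(-6, 8) = -6
  d2 = if0(d1=-6 -> else branch s5) = 8
  d4 = if0(s4=-6 -> else branch d2) = 8
  d5 = absv(8) = 8
  d6 = absv(8) = 8
  d8 = add(8, 8) = 16

Propagation after the edit:
  d1: marked dirty but never re-examined — demand shifted away from it.
  d2: marked dirty but never re-examined — demand shifted away from it.
  d4: runs — s4 -6->0; result -6.
  d5: runs — d4 8->-6; result 6.
  d6: runs — d5 8->6; result 6.
  d8: runs — d6 8->6; d4 8->-6; result 0.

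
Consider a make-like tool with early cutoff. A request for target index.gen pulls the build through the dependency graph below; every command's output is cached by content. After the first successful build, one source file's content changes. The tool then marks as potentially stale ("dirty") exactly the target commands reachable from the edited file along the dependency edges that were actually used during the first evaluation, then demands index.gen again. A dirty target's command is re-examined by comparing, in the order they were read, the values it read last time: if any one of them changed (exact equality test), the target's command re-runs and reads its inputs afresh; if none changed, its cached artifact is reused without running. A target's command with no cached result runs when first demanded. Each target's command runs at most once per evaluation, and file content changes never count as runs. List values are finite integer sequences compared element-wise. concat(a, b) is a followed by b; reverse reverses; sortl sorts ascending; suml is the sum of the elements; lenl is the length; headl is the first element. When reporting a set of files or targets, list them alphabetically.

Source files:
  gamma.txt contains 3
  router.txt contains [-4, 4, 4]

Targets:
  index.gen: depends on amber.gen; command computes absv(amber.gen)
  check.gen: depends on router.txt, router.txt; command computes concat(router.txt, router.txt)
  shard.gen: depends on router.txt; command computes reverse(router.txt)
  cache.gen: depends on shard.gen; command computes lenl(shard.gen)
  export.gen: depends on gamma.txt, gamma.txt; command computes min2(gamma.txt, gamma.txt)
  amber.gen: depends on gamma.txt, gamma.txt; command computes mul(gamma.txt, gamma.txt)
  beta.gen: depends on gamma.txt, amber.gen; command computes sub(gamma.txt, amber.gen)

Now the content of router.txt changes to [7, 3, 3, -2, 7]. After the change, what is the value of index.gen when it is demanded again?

Demanding index.gen again yields 9.
Note the shortcut — router.txt feeds only undemanded nodes, so no recomputation happens.

First demand of the output computes:
  amber.gen = mul(3, 3) = 9
  index.gen = absv(9) = 9

After the edit, cleaning proceeds:
  router.txt only reaches undemanded nodes; the second demand re-runs nothing.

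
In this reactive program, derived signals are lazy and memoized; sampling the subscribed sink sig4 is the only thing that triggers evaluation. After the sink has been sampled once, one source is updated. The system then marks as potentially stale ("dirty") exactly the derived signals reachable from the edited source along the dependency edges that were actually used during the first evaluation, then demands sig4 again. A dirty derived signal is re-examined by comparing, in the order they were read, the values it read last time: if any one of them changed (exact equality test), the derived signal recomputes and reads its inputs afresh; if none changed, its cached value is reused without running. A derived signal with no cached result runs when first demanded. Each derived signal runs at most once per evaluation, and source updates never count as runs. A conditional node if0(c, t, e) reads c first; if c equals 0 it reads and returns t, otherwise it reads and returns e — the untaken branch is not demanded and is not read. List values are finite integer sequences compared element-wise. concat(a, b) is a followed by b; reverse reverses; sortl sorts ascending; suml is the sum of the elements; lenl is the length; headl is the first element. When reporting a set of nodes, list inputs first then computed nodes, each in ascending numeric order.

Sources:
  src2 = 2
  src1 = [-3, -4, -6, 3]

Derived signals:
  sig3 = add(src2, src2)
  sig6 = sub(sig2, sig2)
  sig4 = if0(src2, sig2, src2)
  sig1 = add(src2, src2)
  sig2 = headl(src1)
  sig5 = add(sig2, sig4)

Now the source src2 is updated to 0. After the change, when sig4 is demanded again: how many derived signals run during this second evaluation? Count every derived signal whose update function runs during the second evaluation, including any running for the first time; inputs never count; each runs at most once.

First demand of the output computes:
  sig4 = if0(src2=2 -> else branch src2) = 2

After the edit, cleaning proceeds:
  sig2: had never run; runs now, result -3.
  sig4: a read changed (src2 2->0; src2 2->0) — executes, giving -3.

Note the branch switch — sig2 had no cache and runs now for the first time.

2 derived signals run: sig2, sig4.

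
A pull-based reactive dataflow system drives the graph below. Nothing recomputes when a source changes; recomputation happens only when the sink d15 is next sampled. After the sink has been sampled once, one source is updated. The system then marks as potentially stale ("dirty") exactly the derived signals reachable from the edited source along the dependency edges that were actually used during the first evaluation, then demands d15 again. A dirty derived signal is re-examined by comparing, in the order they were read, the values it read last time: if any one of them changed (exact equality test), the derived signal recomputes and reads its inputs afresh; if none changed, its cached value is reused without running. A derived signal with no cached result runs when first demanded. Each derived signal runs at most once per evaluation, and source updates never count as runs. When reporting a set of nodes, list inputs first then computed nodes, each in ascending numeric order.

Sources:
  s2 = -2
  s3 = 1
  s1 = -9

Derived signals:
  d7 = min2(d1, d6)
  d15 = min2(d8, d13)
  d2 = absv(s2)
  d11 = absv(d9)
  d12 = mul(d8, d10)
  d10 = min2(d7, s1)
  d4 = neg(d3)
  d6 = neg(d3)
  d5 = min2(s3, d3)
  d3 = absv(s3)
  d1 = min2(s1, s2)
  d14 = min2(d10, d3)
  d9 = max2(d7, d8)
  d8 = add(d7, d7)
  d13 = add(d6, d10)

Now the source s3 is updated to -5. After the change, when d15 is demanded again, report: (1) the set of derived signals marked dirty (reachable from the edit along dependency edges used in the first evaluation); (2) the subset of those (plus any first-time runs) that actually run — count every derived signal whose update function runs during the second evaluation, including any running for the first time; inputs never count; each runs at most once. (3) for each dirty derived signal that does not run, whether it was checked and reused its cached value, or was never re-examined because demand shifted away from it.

First evaluation (everything demanded from the output):
  d1 = min2(-9, -2) = -9
  d3 = absv(1) = 1
  d6 = neg(1) = -1
  d7 = min2(-9, -1) = -9
  d8 = add(-9, -9) = -18
  d10 = min2(-9, -9) = -9
  d13 = add(-1, -9) = -10
  d15 = min2(-18, -10) = -18

Propagation after the edit:
  d3: runs — s3 1->-5; result 5.
  d6: runs — d3 1->5; result -5.
  d7: runs — d6 -1->-5; result -9 (same value as before).
  d8: checked — values it read are unchanged (d7 unchanged, d7 unchanged); reused cached -18 without running.
  d10: checked — values it read are unchanged (d7 unchanged, s1 unchanged); reused cached -9 without running.
  d13: runs — d6 -1->-5; result -14.
  d15: runs — d13 -10->-14; result -18 (same value as before).

Key observation: the cutoff stops propagation at d8 — its inputs' values are unchanged, so it reuses its cache.

Marked dirty: d3, d6, d7, d8, d10, d13, d15.
Derived signals that run: d3, d6, d7, d13, d15 — 5 in total.
Checked but reused from cache: d8, d10.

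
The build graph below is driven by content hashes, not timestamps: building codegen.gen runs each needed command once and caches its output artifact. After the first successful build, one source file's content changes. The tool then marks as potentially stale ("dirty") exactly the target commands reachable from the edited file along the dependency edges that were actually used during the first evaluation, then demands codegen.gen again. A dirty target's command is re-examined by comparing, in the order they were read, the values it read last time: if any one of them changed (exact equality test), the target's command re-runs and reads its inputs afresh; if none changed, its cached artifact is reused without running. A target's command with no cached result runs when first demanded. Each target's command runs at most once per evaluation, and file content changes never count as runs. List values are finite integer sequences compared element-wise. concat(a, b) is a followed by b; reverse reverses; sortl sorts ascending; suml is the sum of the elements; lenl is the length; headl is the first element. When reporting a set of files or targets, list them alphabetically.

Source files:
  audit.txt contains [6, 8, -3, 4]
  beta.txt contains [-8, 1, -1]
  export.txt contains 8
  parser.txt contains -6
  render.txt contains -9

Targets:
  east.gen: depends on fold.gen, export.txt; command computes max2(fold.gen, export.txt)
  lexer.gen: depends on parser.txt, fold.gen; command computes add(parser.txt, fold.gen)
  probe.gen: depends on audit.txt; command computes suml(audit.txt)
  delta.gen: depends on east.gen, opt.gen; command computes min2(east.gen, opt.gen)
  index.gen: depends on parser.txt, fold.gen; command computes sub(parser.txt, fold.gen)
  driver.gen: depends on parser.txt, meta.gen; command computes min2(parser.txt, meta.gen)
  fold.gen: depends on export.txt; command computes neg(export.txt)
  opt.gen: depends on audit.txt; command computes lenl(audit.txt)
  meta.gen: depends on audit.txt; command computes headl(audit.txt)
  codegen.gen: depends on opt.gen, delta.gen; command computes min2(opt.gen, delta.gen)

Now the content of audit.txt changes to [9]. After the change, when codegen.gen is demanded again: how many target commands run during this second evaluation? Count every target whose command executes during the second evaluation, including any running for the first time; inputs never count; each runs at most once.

Run set: codegen.gen, delta.gen, opt.gen (3 run).

Initial pass — values computed on the first demand:
  fold.gen = neg(8) = -8
  east.gen = max2(-8, 8) = 8
  opt.gen = lenl([6, 8, -3, 4]) = 4
  delta.gen = min2(8, 4) = 4
  codegen.gen = min2(4, 4) = 4

Second demand — change propagation:
  opt.gen: re-runs because audit.txt [6, 8, -3, 4]->[9]; new result 1.
  delta.gen: re-runs because opt.gen 4->1; new result 1.
  codegen.gen: re-runs because opt.gen 4->1; delta.gen 4->1; new result 1.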